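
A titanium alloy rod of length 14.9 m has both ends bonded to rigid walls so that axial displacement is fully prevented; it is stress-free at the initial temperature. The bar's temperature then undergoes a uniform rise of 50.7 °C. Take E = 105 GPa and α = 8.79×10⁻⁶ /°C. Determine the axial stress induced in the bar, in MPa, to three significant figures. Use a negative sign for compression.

Free thermal expansion αLΔT = 8.79e-6 · 14900 · 50.7 = 6.64 mm.
The walls impose strain ε = −(6.64)/14900 = -4.4565e-04; σ = Eε = 105000 · -4.4565e-04 = -46.79 MPa.

-46.8 MPa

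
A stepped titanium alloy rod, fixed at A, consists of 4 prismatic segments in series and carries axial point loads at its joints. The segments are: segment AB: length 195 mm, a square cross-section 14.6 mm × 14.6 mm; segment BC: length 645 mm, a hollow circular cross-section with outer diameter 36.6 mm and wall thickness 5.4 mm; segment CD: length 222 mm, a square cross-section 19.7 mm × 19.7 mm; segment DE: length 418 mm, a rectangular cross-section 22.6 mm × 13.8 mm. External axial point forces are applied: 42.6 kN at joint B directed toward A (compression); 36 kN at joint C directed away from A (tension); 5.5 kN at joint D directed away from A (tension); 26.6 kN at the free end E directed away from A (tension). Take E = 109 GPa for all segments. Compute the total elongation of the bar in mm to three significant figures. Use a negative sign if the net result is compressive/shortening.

Internal axial forces (sectioning from the free end, tension +): N_DE = 26.6 kN, N_CD = 32.1 kN, N_BC = 68.1 kN, N_AB = 25.5 kN.
A_AB = 213.2 mm².
A_BC = 529.3 mm².
A_CD = 388.1 mm².
A_DE = 311.9 mm².
δ_AB = 25500·195/(213.2·109000) = 0.214 mm
δ_BC = 68100·645/(529.3·109000) = 0.7613 mm
δ_CD = 32100·222/(388.1·109000) = 0.1685 mm
δ_DE = 26600·418/(311.9·109000) = 0.3271 mm
δ = Σδ_i = 1.471 mm.

1.47 mm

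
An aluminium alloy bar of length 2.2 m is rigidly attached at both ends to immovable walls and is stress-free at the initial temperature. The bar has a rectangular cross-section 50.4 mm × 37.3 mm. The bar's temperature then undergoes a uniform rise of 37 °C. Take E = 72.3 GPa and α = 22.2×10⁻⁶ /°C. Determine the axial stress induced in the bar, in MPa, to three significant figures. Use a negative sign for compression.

Free thermal expansion αLΔT = 22.2e-6 · 2200 · 37 = 1.807 mm.
The walls impose strain ε = −(1.807)/2200 = -8.2140e-04; σ = Eε = 72300 · -8.2140e-04 = -59.39 MPa.

-59.4 MPa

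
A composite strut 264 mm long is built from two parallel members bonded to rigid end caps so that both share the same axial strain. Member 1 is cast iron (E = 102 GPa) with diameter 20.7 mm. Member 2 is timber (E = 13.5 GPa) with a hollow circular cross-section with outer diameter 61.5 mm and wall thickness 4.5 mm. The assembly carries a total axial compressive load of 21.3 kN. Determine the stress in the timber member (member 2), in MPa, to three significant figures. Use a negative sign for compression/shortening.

-6.36 MPa

A_1 = 336.5 mm².
A_2 = 805.8 mm².
Equal strain + equilibrium ⇒ each member carries load in proportion to AE: A₁E₁ = 34330000 N, A₂E₂ = 10880000 N, ΣAE = 45210000 N.
σ₂ = P·E₂/ΣAE = -21300·13500/45210000 = -6.361 MPa.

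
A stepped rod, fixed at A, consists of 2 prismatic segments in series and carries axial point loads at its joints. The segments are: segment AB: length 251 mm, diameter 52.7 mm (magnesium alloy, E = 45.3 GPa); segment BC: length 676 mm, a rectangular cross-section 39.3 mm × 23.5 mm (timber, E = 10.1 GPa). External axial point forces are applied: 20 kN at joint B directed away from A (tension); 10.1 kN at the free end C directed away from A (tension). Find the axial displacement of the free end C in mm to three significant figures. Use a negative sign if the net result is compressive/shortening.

Internal axial forces (sectioning from the free end, tension +): N_BC = 10.1 kN, N_AB = 30.1 kN.
A_AB = 2181 mm².
A_BC = 923.5 mm².
δ_AB = 30100·251/(2181·45300) = 0.07646 mm
δ_BC = 10100·676/(923.5·10100) = 0.732 mm
δ = Σδ_i = 0.8084 mm.

0.808 mm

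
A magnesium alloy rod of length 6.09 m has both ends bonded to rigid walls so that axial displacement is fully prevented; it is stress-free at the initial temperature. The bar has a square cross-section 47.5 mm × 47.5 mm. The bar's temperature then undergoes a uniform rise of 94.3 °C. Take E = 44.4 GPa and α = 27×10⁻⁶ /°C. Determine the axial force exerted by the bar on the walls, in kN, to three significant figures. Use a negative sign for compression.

Free thermal expansion αLΔT = 27e-6 · 6090 · 94.3 = 15.51 mm.
The walls impose strain ε = −(15.51)/6090 = -2.5461e-03; σ = Eε = 44400 · -2.5461e-03 = -113 MPa.
Wall reaction R = σ·A = -113·2256 = -255100 N = -255.1 kN.

-255 kN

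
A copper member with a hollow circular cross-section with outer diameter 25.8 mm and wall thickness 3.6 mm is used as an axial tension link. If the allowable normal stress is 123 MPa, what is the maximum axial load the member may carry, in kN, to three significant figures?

30.9 kN

A = 251.1 mm².
P_max = σ_allow · A = 123 · 251.1 = 30880 N = 30.88 kN.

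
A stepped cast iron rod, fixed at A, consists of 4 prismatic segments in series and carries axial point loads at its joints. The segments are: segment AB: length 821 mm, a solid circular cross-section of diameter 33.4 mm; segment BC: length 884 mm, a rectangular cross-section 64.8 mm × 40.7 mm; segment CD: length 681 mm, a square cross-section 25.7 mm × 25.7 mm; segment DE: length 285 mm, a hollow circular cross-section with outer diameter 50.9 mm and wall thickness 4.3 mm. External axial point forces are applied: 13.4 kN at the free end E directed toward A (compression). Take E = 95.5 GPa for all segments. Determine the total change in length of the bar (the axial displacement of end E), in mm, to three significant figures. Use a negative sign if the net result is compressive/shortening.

Internal axial forces (sectioning from the free end, tension +): N_DE = -13.4 kN, N_CD = -13.4 kN, N_BC = -13.4 kN, N_AB = -13.4 kN.
A_AB = 876.2 mm².
A_BC = 2637 mm².
A_CD = 660.5 mm².
A_DE = 629.5 mm².
δ_AB = -13400·821/(876.2·95500) = -0.1315 mm
δ_BC = -13400·884/(2637·95500) = -0.04703 mm
δ_CD = -13400·681/(660.5·95500) = -0.1447 mm
δ_DE = -13400·285/(629.5·95500) = -0.06352 mm
δ = Σδ_i = -0.3867 mm.

-0.387 mm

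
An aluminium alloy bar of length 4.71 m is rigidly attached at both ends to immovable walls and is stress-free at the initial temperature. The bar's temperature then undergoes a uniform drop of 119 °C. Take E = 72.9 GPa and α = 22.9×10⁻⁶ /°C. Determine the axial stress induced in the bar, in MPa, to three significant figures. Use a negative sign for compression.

199 MPa

Free thermal expansion αLΔT = 22.9e-6 · 4710 · -119 = -12.84 mm.
The walls impose strain ε = −(-12.84)/4710 = 2.7251e-03; σ = Eε = 72900 · 2.7251e-03 = 198.7 MPa.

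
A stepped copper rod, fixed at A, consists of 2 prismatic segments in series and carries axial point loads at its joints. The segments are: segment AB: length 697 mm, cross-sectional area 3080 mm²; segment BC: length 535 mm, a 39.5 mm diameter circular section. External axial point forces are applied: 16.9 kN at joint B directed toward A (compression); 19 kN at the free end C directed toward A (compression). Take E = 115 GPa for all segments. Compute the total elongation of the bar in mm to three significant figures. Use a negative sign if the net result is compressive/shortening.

-0.143 mm

Internal axial forces (sectioning from the free end, tension +): N_BC = -19 kN, N_AB = -35.9 kN.
A_BC = 1225 mm².
δ_AB = -35900·697/(3080·115000) = -0.07064 mm
δ_BC = -19000·535/(1225·115000) = -0.07213 mm
δ = Σδ_i = -0.1428 mm.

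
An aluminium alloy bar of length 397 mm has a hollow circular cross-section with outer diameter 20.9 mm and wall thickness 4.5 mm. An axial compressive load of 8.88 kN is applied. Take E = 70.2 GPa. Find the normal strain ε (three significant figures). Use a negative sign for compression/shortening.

-5.46e-04

A = 231.8 mm².
σ = N/A = -38.3 MPa; ε = σ/E = -38.3/70200 = -5.456e-04.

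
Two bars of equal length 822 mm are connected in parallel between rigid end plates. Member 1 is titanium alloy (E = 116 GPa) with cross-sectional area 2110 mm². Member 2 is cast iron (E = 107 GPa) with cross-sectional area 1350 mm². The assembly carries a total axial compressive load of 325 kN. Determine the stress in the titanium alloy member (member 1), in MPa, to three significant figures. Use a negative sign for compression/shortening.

-96.9 MPa

Equal strain + equilibrium ⇒ each member carries load in proportion to AE: A₁E₁ = 244800000 N, A₂E₂ = 144400000 N, ΣAE = 389200000 N.
σ₁ = P·E₁/ΣAE = -325000·116000/389200000 = -96.86 MPa.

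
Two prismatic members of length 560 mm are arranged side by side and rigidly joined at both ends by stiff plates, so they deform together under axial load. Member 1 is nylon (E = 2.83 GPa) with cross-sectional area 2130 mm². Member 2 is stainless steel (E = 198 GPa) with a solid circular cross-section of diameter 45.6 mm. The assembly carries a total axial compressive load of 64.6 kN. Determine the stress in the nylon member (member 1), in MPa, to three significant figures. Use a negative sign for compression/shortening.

-0.555 MPa

A_2 = 1633 mm².
Equal strain + equilibrium ⇒ each member carries load in proportion to AE: A₁E₁ = 6028000 N, A₂E₂ = 323400000 N, ΣAE = 329400000 N.
σ₁ = P·E₁/ΣAE = -64600·2830/329400000 = -0.555 MPa.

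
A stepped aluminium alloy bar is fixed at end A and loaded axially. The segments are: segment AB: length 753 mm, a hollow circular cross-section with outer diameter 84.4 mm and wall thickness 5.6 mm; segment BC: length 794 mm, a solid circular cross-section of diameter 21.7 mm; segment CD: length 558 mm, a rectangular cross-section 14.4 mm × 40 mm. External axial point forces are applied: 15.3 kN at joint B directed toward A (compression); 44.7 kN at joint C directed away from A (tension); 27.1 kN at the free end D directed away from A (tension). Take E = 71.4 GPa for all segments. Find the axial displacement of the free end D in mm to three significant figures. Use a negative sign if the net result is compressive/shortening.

2.96 mm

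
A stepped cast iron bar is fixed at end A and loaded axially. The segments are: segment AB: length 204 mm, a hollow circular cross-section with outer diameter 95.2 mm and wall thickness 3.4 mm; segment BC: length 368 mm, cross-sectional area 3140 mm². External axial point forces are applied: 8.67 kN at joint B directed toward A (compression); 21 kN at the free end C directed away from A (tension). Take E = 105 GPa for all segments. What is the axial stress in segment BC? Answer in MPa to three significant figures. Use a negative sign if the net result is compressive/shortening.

6.69 MPa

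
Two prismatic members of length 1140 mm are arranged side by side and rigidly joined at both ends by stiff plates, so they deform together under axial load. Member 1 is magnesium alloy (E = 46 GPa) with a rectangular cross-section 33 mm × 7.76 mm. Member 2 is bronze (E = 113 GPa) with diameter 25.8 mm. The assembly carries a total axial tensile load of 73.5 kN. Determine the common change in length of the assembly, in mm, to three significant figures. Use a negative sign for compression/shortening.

A_1 = 256.1 mm².
A_2 = 522.8 mm².
Equal strain + equilibrium ⇒ each member carries load in proportion to AE: A₁E₁ = 11780000 N, A₂E₂ = 59080000 N, ΣAE = 70860000 N.
δ = PL/ΣAE = 73500·1140/70860000 = 1.183 mm.

1.18 mm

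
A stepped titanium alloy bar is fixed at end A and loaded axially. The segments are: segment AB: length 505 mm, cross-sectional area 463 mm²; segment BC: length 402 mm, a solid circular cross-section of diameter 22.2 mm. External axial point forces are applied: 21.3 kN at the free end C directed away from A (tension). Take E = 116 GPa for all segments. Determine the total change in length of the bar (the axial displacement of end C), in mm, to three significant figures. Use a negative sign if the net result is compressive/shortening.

Internal axial forces (sectioning from the free end, tension +): N_BC = 21.3 kN, N_AB = 21.3 kN.
A_BC = 387.1 mm².
δ_AB = 21300·505/(463·116000) = 0.2003 mm
δ_BC = 21300·402/(387.1·116000) = 0.1907 mm
δ = Σδ_i = 0.391 mm.

0.391 mm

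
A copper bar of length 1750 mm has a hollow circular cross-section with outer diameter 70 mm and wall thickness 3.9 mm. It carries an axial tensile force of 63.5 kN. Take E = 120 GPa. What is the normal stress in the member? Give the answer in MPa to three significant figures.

78.4 MPa

A = 809.9 mm².
σ = N/A = 63500/809.9 = 78.41 MPa.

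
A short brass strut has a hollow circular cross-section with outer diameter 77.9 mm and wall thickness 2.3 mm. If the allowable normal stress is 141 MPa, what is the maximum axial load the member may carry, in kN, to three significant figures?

A = 546.3 mm².
P_max = σ_allow · A = 141 · 546.3 = 77020 N = 77.02 kN.

77.0 kN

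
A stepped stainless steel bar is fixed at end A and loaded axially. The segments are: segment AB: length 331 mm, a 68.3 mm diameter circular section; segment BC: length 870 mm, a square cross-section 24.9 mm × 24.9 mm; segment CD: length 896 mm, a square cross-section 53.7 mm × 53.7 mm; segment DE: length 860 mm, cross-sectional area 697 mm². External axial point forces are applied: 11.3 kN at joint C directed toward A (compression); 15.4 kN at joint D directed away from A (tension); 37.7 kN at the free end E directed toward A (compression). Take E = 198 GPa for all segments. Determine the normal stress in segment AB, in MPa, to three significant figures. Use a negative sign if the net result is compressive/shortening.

Internal axial forces (sectioning from the free end, tension +): N_DE = -37.7 kN, N_CD = -22.3 kN, N_BC = -33.6 kN, N_AB = -33.6 kN.
A_AB = 3664 mm².
σ_AB = N_AB/A_AB = -33600/3664 = -9.171 MPa.

-9.17 MPa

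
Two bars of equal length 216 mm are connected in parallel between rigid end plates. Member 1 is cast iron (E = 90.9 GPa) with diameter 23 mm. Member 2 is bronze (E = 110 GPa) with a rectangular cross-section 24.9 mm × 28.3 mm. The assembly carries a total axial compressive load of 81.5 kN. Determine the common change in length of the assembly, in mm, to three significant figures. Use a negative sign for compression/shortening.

A_1 = 415.5 mm².
A_2 = 704.7 mm².
Equal strain + equilibrium ⇒ each member carries load in proportion to AE: A₁E₁ = 37770000 N, A₂E₂ = 77510000 N, ΣAE = 115300000 N.
δ = PL/ΣAE = -81500·216/115300000 = -0.1527 mm.

-0.153 mm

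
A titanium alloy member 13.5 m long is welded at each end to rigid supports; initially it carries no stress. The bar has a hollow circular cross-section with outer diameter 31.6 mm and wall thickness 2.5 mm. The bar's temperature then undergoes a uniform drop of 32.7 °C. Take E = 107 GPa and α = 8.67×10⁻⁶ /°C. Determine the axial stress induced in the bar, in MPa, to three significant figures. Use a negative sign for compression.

30.3 MPa

Free thermal expansion αLΔT = 8.67e-6 · 13500 · -32.7 = -3.827 mm.
The walls impose strain ε = −(-3.827)/13500 = 2.8351e-04; σ = Eε = 107000 · 2.8351e-04 = 30.34 MPa.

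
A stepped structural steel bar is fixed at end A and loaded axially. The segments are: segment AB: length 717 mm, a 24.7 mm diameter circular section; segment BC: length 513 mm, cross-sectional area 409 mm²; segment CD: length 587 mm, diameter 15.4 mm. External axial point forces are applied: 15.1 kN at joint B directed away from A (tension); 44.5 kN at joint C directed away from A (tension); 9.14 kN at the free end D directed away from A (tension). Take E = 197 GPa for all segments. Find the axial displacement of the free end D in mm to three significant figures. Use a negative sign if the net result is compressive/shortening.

1.01 mm

Internal axial forces (sectioning from the free end, tension +): N_CD = 9.14 kN, N_BC = 53.64 kN, N_AB = 68.74 kN.
A_AB = 479.2 mm².
A_CD = 186.3 mm².
δ_AB = 68740·717/(479.2·197000) = 0.5221 mm
δ_BC = 53640·513/(409·197000) = 0.3415 mm
δ_CD = 9140·587/(186.3·197000) = 0.1462 mm
δ = Σδ_i = 1.01 mm.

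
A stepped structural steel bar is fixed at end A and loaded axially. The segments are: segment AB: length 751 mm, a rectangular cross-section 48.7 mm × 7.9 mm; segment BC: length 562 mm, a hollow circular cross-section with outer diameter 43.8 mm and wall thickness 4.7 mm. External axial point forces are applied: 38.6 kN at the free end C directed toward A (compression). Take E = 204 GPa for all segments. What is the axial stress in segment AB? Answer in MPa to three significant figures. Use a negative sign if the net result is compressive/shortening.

-100 MPa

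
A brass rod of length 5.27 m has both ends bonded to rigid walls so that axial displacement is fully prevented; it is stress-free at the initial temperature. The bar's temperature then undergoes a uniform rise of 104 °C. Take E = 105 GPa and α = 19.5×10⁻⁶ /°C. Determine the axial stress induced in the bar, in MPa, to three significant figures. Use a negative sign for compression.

-213 MPa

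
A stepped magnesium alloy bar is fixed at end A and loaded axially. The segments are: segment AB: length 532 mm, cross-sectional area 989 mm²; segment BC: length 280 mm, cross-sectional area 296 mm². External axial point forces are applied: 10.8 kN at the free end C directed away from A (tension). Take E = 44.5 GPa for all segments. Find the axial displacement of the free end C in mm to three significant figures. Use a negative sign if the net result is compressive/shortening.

Internal axial forces (sectioning from the free end, tension +): N_BC = 10.8 kN, N_AB = 10.8 kN.
δ_AB = 10800·532/(989·44500) = 0.1306 mm
δ_BC = 10800·280/(296·44500) = 0.2296 mm
δ = Σδ_i = 0.3601 mm.

0.360 mm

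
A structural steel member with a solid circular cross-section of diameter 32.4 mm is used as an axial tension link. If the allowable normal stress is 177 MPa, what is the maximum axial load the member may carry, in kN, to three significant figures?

146 kN

A = 824.5 mm².
P_max = σ_allow · A = 177 · 824.5 = 145900 N = 145.9 kN.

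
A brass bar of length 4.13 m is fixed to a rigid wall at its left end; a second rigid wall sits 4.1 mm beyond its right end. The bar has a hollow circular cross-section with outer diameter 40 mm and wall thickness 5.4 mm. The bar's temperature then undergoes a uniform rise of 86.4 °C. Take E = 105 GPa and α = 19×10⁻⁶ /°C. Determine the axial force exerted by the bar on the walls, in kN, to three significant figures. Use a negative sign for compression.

-40.0 kN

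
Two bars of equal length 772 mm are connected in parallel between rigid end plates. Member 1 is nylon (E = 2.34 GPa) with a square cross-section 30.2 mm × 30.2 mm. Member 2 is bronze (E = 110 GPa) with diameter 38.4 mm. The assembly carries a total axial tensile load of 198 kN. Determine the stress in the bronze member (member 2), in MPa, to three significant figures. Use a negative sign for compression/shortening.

A_1 = 912 mm².
A_2 = 1158 mm².
Equal strain + equilibrium ⇒ each member carries load in proportion to AE: A₁E₁ = 2134000 N, A₂E₂ = 127400000 N, ΣAE = 129500000 N.
σ₂ = P·E₂/ΣAE = 198000·110000/129500000 = 168.2 MPa.

168 MPa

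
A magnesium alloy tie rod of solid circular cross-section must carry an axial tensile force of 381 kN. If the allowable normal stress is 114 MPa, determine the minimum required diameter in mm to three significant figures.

65.2 mm

Required area A ≥ P/σ_allow = 381000/114 = 3342 mm².
For a solid circular section, d ≥ √(4A/π) = 65.23 mm.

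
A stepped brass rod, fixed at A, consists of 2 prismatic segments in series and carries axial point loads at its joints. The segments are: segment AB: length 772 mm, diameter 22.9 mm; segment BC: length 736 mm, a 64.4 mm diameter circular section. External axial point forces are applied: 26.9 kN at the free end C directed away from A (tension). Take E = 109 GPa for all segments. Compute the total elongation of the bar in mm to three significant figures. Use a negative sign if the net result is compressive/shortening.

Internal axial forces (sectioning from the free end, tension +): N_BC = 26.9 kN, N_AB = 26.9 kN.
A_AB = 411.9 mm².
A_BC = 3257 mm².
δ_AB = 26900·772/(411.9·109000) = 0.4626 mm
δ_BC = 26900·736/(3257·109000) = 0.05576 mm
δ = Σδ_i = 0.5183 mm.

0.518 mm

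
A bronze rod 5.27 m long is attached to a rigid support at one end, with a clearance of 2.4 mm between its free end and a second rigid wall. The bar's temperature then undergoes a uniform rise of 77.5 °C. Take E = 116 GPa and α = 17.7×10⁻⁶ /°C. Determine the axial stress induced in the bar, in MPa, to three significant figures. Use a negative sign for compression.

Free thermal expansion αLΔT = 17.7e-6 · 5270 · 77.5 = 7.229 mm.
The walls engage after the gap closes; constrained expansion = 7.229 − 2.4 = 4.829 mm.
The walls impose strain ε = −(4.829)/5270 = -9.1634e-04; σ = Eε = 116000 · -9.1634e-04 = -106.3 MPa.

-106 MPa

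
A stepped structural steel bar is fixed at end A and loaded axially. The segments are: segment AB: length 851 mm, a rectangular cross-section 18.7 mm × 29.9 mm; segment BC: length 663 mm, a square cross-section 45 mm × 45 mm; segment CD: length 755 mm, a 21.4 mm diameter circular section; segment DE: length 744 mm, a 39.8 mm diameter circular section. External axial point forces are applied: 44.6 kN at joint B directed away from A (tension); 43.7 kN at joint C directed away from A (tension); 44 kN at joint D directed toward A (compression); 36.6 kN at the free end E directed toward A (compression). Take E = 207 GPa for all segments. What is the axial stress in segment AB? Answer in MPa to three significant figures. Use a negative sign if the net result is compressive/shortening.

13.8 MPa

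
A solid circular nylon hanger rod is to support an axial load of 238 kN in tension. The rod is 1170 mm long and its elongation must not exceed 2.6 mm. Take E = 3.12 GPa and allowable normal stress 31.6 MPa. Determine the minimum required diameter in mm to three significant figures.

209 mm

Required area A ≥ P/σ_allow = 238000/31.6 = 7532 mm².
For a solid circular section, d ≥ √(4A/π) = 97.93 mm.
Elongation limit: A ≥ PL/(Eδ_allow) = 238000·1170/(3120·2.6) = 34330 mm² ⇒ d ≥ 209.1 mm.
The elongation limit governs.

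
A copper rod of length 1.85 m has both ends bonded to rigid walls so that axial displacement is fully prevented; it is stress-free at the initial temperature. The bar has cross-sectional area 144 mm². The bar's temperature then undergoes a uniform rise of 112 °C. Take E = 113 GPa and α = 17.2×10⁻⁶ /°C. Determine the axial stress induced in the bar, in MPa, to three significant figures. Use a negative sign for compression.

-218 MPa

Free thermal expansion αLΔT = 17.2e-6 · 1850 · 112 = 3.564 mm.
The walls impose strain ε = −(3.564)/1850 = -1.9264e-03; σ = Eε = 113000 · -1.9264e-03 = -217.7 MPa.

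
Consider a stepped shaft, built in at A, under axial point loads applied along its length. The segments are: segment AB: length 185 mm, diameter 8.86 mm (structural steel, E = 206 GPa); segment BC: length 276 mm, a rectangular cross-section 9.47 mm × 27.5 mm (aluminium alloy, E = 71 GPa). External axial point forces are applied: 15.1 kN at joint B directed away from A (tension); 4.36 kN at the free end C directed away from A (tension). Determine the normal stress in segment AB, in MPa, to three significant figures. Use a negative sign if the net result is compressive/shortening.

316 MPa

Internal axial forces (sectioning from the free end, tension +): N_BC = 4.36 kN, N_AB = 19.46 kN.
A_AB = 61.65 mm².
σ_AB = N_AB/A_AB = 19460/61.65 = 315.6 MPa.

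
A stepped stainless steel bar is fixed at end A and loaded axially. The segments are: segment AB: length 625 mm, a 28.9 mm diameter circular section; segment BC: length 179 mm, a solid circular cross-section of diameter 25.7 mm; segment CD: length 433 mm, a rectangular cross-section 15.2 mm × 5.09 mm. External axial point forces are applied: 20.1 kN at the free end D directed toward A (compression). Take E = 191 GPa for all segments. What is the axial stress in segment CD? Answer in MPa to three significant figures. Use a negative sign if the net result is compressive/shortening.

-260 MPa

Internal axial forces (sectioning from the free end, tension +): N_CD = -20.1 kN, N_BC = -20.1 kN, N_AB = -20.1 kN.
A_CD = 77.37 mm².
σ_CD = N_CD/A_CD = -20100/77.37 = -259.8 MPa.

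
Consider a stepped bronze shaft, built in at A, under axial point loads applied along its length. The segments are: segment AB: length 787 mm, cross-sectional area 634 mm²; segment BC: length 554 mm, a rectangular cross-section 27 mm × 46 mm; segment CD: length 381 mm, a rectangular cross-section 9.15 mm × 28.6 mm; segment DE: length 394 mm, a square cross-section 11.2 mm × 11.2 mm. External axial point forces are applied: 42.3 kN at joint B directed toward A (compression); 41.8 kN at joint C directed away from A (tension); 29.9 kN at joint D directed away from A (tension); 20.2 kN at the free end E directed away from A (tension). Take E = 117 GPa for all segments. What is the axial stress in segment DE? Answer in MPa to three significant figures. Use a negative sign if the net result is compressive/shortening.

161 MPa

Internal axial forces (sectioning from the free end, tension +): N_DE = 20.2 kN, N_CD = 50.1 kN, N_BC = 91.9 kN, N_AB = 49.6 kN.
A_DE = 125.4 mm².
σ_DE = N_DE/A_DE = 20200/125.4 = 161 MPa.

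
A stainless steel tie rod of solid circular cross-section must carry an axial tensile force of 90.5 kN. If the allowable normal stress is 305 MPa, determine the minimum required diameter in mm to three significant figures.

19.4 mm

Required area A ≥ P/σ_allow = 90500/305 = 296.7 mm².
For a solid circular section, d ≥ √(4A/π) = 19.44 mm.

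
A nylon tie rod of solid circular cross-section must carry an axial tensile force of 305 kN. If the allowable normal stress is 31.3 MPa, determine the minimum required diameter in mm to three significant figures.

Required area A ≥ P/σ_allow = 305000/31.3 = 9744 mm².
For a solid circular section, d ≥ √(4A/π) = 111.4 mm.

111 mm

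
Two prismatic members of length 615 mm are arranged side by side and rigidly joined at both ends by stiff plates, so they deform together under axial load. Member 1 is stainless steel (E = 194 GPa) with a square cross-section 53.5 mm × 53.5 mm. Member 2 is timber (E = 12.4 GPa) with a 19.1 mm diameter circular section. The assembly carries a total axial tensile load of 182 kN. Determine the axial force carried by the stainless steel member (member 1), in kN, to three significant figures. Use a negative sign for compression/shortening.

181 kN

A_1 = 2862 mm².
A_2 = 286.5 mm².
Equal strain + equilibrium ⇒ each member carries load in proportion to AE: A₁E₁ = 555300000 N, A₂E₂ = 3553000 N, ΣAE = 558800000 N.
F₁ = P·A₁E₁/ΣAE = 182000·555300000/558800000 = 180800 N.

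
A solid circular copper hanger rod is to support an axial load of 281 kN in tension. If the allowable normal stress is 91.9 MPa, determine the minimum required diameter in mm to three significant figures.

Required area A ≥ P/σ_allow = 281000/91.9 = 3058 mm².
For a solid circular section, d ≥ √(4A/π) = 62.4 mm.

62.4 mm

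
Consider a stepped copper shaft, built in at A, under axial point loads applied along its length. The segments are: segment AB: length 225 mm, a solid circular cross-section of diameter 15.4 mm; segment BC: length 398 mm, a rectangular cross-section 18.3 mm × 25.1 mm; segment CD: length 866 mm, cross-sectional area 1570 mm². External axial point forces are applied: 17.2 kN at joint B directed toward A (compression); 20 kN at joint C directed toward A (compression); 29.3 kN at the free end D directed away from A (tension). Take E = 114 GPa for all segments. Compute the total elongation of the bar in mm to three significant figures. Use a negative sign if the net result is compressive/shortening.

0.129 mm

Internal axial forces (sectioning from the free end, tension +): N_CD = 29.3 kN, N_BC = 9.3 kN, N_AB = -7.9 kN.
A_AB = 186.3 mm².
A_BC = 459.3 mm².
δ_AB = -7900·225/(186.3·114000) = -0.08371 mm
δ_BC = 9300·398/(459.3·114000) = 0.07069 mm
δ_CD = 29300·866/(1570·114000) = 0.1418 mm
δ = Σδ_i = 0.1287 mm.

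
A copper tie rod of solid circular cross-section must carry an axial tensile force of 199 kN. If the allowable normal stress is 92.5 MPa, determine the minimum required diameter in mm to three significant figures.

52.3 mm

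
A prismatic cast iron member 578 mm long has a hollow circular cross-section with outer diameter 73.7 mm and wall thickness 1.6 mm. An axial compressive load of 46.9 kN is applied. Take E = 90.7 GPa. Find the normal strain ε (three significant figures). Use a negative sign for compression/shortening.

-0.00143

A = 362.4 mm².
σ = N/A = -129.4 MPa; ε = σ/E = -129.4/90700 = -1.427e-03.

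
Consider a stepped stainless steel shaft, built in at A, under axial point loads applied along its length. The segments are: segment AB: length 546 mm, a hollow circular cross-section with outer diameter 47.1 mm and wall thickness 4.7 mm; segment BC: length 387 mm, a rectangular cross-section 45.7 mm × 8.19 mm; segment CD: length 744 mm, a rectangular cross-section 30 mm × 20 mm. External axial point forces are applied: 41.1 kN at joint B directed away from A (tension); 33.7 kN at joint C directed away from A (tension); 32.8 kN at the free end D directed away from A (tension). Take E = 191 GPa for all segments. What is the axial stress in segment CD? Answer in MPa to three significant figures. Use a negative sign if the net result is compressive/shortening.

Internal axial forces (sectioning from the free end, tension +): N_CD = 32.8 kN, N_BC = 66.5 kN, N_AB = 107.6 kN.
A_CD = 600 mm².
σ_CD = N_CD/A_CD = 32800/600 = 54.67 MPa.

54.7 MPa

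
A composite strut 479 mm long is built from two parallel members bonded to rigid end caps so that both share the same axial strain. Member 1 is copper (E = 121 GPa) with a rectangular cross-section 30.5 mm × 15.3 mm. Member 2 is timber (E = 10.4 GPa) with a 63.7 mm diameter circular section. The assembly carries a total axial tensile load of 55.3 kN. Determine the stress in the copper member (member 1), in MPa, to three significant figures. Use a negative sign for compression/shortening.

74.7 MPa

A_1 = 466.7 mm².
A_2 = 3187 mm².
Equal strain + equilibrium ⇒ each member carries load in proportion to AE: A₁E₁ = 56460000 N, A₂E₂ = 33140000 N, ΣAE = 89610000 N.
σ₁ = P·E₁/ΣAE = 55300·121000/89610000 = 74.67 MPa.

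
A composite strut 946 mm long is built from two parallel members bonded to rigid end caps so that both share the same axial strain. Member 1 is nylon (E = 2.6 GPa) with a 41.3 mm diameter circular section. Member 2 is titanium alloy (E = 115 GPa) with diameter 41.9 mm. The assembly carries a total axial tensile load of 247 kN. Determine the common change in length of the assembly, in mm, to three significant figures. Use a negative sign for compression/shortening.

A_1 = 1340 mm².
A_2 = 1379 mm².
Equal strain + equilibrium ⇒ each member carries load in proportion to AE: A₁E₁ = 3483000 N, A₂E₂ = 158600000 N, ΣAE = 162100000 N.
δ = PL/ΣAE = 247000·946/162100000 = 1.442 mm.

1.44 mm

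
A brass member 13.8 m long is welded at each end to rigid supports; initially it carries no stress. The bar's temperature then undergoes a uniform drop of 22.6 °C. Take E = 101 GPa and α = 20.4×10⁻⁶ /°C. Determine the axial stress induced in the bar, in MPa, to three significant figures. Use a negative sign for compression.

Free thermal expansion αLΔT = 20.4e-6 · 13800 · -22.6 = -6.362 mm.
The walls impose strain ε = −(-6.362)/13800 = 4.6104e-04; σ = Eε = 101000 · 4.6104e-04 = 46.57 MPa.

46.6 MPa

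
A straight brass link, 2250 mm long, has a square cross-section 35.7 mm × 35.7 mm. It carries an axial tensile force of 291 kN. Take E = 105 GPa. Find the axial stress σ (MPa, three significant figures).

228 MPa

A = 1274 mm².
σ = N/A = 291000/1274 = 228.3 MPa.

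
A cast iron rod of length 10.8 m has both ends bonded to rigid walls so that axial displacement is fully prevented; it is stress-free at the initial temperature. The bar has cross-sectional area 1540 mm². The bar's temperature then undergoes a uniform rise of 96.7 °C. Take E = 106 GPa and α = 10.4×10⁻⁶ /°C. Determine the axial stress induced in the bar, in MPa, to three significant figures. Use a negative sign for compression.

Free thermal expansion αLΔT = 10.4e-6 · 10800 · 96.7 = 10.86 mm.
The walls impose strain ε = −(10.86)/10800 = -1.0057e-03; σ = Eε = 106000 · -1.0057e-03 = -106.6 MPa.

-107 MPa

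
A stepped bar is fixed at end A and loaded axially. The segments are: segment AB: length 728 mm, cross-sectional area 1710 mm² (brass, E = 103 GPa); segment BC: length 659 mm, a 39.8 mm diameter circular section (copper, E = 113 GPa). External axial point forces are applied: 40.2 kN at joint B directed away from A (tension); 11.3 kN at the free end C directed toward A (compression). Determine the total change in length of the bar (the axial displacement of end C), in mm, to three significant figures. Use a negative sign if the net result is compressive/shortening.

Internal axial forces (sectioning from the free end, tension +): N_BC = -11.3 kN, N_AB = 28.9 kN.
A_BC = 1244 mm².
δ_AB = 28900·728/(1710·103000) = 0.1195 mm
δ_BC = -11300·659/(1244·113000) = -0.05297 mm
δ = Σδ_i = 0.06648 mm.

0.0665 mm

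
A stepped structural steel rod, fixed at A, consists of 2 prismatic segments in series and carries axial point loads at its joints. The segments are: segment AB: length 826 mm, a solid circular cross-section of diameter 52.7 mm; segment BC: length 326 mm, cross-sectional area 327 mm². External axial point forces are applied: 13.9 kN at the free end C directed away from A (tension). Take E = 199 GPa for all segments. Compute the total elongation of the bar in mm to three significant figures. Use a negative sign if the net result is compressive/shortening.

0.0961 mm

Internal axial forces (sectioning from the free end, tension +): N_BC = 13.9 kN, N_AB = 13.9 kN.
A_AB = 2181 mm².
δ_AB = 13900·826/(2181·199000) = 0.02645 mm
δ_BC = 13900·326/(327·199000) = 0.06964 mm
δ = Σδ_i = 0.09609 mm.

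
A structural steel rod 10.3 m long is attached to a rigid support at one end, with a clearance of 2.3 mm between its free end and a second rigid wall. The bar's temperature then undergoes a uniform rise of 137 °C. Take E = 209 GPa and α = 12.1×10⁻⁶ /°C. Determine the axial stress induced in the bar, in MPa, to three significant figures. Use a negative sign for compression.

-300 MPa

Free thermal expansion αLΔT = 12.1e-6 · 10300 · 137 = 17.07 mm.
The walls engage after the gap closes; constrained expansion = 17.07 − 2.3 = 14.77 mm.
The walls impose strain ε = −(14.77)/10300 = -1.4344e-03; σ = Eε = 209000 · -1.4344e-03 = -299.8 MPa.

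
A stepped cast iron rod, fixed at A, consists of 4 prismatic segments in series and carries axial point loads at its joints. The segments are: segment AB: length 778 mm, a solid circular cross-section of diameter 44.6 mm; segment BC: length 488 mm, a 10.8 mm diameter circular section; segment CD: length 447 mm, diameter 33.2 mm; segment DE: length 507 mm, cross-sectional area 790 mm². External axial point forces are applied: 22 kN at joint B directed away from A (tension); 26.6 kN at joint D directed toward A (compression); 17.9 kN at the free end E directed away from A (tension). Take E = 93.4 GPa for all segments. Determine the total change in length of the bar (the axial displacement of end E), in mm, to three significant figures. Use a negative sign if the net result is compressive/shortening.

-0.350 mm

Internal axial forces (sectioning from the free end, tension +): N_DE = 17.9 kN, N_CD = -8.7 kN, N_BC = -8.7 kN, N_AB = 13.3 kN.
A_AB = 1562 mm².
A_BC = 91.61 mm².
A_CD = 865.7 mm².
δ_AB = 13300·778/(1562·93400) = 0.07091 mm
δ_BC = -8700·488/(91.61·93400) = -0.4962 mm
δ_CD = -8700·447/(865.7·93400) = -0.0481 mm
δ_DE = 17900·507/(790·93400) = 0.123 mm
δ = Σδ_i = -0.3504 mm.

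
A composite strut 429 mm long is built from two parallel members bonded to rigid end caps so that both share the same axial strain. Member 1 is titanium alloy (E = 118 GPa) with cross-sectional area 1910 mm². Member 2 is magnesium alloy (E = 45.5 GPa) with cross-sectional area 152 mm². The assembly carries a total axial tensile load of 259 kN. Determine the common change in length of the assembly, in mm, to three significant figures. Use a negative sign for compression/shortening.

0.478 mm

Equal strain + equilibrium ⇒ each member carries load in proportion to AE: A₁E₁ = 225400000 N, A₂E₂ = 6916000 N, ΣAE = 232300000 N.
δ = PL/ΣAE = 259000·429/232300000 = 0.4783 mm.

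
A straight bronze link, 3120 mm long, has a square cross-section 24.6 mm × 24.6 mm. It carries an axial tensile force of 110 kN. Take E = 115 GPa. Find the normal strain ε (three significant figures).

0.00158

A = 605.2 mm².
σ = N/A = 181.8 MPa; ε = σ/E = 181.8/115000 = 1.581e-03.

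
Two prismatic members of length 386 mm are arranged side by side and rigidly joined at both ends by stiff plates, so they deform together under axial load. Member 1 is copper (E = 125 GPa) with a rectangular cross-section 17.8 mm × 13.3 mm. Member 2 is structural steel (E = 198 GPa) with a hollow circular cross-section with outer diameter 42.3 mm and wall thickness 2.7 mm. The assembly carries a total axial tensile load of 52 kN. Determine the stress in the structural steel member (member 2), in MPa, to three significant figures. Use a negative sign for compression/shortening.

107 MPa

A_1 = 236.7 mm².
A_2 = 335.9 mm².
Equal strain + equilibrium ⇒ each member carries load in proportion to AE: A₁E₁ = 29590000 N, A₂E₂ = 66510000 N, ΣAE = 96100000 N.
σ₂ = P·E₂/ΣAE = 52000·198000/96100000 = 107.1 MPa.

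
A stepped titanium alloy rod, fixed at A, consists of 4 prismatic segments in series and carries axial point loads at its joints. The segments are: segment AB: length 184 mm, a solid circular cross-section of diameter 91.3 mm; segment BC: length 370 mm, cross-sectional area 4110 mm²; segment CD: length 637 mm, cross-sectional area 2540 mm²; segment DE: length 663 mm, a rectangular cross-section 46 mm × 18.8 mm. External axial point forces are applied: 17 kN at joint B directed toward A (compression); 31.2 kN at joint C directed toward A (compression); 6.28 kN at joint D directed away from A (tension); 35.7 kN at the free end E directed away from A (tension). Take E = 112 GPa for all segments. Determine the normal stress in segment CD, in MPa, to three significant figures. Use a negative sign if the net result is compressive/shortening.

Internal axial forces (sectioning from the free end, tension +): N_DE = 35.7 kN, N_CD = 41.98 kN, N_BC = 10.78 kN, N_AB = -6.22 kN.
σ_CD = N_CD/A_CD = 41980/2540 = 16.53 MPa.

16.5 MPa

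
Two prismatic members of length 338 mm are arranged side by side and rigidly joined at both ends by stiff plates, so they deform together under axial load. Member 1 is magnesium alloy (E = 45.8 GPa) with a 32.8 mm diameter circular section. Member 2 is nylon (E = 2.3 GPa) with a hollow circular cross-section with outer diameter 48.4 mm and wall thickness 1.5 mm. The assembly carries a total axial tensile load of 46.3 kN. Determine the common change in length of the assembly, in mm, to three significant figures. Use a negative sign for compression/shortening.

0.399 mm

A_1 = 845 mm².
A_2 = 221 mm².
Equal strain + equilibrium ⇒ each member carries load in proportion to AE: A₁E₁ = 38700000 N, A₂E₂ = 508300 N, ΣAE = 39210000 N.
δ = PL/ΣAE = 46300·338/39210000 = 0.3991 mm.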